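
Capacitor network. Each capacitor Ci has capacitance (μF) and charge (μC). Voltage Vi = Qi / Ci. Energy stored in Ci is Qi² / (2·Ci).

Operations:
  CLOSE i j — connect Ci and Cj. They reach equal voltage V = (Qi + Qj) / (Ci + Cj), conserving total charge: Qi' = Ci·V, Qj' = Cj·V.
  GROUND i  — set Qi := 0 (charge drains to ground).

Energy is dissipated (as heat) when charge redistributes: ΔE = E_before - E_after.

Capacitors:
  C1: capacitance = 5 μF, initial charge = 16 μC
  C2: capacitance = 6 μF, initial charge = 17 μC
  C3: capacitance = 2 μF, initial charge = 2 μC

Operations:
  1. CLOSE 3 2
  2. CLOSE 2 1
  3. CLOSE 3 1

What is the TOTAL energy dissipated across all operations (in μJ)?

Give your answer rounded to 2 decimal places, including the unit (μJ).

Initial: C1(5μF, Q=16μC, V=3.20V), C2(6μF, Q=17μC, V=2.83V), C3(2μF, Q=2μC, V=1.00V)
Op 1: CLOSE 3-2: Q_total=19.00, C_total=8.00, V=2.38; Q3=4.75, Q2=14.25; dissipated=2.521
Op 2: CLOSE 2-1: Q_total=30.25, C_total=11.00, V=2.75; Q2=16.50, Q1=13.75; dissipated=0.928
Op 3: CLOSE 3-1: Q_total=18.50, C_total=7.00, V=2.64; Q3=5.29, Q1=13.21; dissipated=0.100
Total dissipated: 3.549 μJ

Answer: 3.55 μJ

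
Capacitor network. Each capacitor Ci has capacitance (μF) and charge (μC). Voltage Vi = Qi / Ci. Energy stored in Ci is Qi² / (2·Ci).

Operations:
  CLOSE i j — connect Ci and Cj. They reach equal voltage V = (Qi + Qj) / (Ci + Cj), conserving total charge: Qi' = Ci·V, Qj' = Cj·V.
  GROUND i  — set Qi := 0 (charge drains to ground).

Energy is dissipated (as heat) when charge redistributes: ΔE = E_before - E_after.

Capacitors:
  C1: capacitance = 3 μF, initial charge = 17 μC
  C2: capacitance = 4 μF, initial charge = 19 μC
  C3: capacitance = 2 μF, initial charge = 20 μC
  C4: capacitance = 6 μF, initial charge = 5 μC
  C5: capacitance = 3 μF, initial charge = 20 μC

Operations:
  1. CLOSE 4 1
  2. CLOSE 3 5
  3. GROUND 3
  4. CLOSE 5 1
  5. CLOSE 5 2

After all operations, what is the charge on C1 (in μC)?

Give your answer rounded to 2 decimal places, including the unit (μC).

Initial: C1(3μF, Q=17μC, V=5.67V), C2(4μF, Q=19μC, V=4.75V), C3(2μF, Q=20μC, V=10.00V), C4(6μF, Q=5μC, V=0.83V), C5(3μF, Q=20μC, V=6.67V)
Op 1: CLOSE 4-1: Q_total=22.00, C_total=9.00, V=2.44; Q4=14.67, Q1=7.33; dissipated=23.361
Op 2: CLOSE 3-5: Q_total=40.00, C_total=5.00, V=8.00; Q3=16.00, Q5=24.00; dissipated=6.667
Op 3: GROUND 3: Q3=0; energy lost=64.000
Op 4: CLOSE 5-1: Q_total=31.33, C_total=6.00, V=5.22; Q5=15.67, Q1=15.67; dissipated=23.148
Op 5: CLOSE 5-2: Q_total=34.67, C_total=7.00, V=4.95; Q5=14.86, Q2=19.81; dissipated=0.191
Final charges: Q1=15.67, Q2=19.81, Q3=0.00, Q4=14.67, Q5=14.86

Answer: 15.67 μC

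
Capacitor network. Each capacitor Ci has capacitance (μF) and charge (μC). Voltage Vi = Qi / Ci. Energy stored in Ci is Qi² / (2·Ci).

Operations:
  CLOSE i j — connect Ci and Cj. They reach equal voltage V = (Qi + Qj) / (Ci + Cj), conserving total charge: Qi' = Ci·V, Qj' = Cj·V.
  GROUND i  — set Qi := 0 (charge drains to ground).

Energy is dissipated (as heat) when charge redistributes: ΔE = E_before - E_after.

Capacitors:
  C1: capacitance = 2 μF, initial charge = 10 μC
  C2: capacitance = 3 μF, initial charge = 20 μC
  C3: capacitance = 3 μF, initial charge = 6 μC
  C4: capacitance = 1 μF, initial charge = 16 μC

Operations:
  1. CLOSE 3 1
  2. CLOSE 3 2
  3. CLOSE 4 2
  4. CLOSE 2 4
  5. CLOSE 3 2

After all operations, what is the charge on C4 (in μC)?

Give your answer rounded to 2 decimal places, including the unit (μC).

Initial: C1(2μF, Q=10μC, V=5.00V), C2(3μF, Q=20μC, V=6.67V), C3(3μF, Q=6μC, V=2.00V), C4(1μF, Q=16μC, V=16.00V)
Op 1: CLOSE 3-1: Q_total=16.00, C_total=5.00, V=3.20; Q3=9.60, Q1=6.40; dissipated=5.400
Op 2: CLOSE 3-2: Q_total=29.60, C_total=6.00, V=4.93; Q3=14.80, Q2=14.80; dissipated=9.013
Op 3: CLOSE 4-2: Q_total=30.80, C_total=4.00, V=7.70; Q4=7.70, Q2=23.10; dissipated=45.927
Op 4: CLOSE 2-4: Q_total=30.80, C_total=4.00, V=7.70; Q2=23.10, Q4=7.70; dissipated=0.000
Op 5: CLOSE 3-2: Q_total=37.90, C_total=6.00, V=6.32; Q3=18.95, Q2=18.95; dissipated=5.741
Final charges: Q1=6.40, Q2=18.95, Q3=18.95, Q4=7.70

Answer: 7.70 μC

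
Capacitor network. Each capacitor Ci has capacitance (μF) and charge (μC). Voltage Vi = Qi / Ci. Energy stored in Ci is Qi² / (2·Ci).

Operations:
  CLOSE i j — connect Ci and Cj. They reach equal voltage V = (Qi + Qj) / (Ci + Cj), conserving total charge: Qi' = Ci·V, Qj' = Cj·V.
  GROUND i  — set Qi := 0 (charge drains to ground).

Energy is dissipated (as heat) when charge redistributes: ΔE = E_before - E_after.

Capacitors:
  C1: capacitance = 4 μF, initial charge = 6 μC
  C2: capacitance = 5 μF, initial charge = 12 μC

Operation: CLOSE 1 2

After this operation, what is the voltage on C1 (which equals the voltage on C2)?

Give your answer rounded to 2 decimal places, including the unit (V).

Answer: 2.00 V

Derivation:
Initial: C1(4μF, Q=6μC, V=1.50V), C2(5μF, Q=12μC, V=2.40V)
Op 1: CLOSE 1-2: Q_total=18.00, C_total=9.00, V=2.00; Q1=8.00, Q2=10.00; dissipated=0.900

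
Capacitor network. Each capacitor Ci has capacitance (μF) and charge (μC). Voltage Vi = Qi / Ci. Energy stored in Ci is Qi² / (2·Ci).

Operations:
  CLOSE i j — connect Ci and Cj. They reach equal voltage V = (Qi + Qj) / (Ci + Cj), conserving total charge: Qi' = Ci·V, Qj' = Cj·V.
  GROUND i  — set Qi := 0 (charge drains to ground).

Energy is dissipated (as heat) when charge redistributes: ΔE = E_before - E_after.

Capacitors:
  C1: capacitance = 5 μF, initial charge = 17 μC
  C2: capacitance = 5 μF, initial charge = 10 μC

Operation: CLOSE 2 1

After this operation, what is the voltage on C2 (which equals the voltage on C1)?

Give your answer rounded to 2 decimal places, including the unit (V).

Answer: 2.70 V

Derivation:
Initial: C1(5μF, Q=17μC, V=3.40V), C2(5μF, Q=10μC, V=2.00V)
Op 1: CLOSE 2-1: Q_total=27.00, C_total=10.00, V=2.70; Q2=13.50, Q1=13.50; dissipated=2.450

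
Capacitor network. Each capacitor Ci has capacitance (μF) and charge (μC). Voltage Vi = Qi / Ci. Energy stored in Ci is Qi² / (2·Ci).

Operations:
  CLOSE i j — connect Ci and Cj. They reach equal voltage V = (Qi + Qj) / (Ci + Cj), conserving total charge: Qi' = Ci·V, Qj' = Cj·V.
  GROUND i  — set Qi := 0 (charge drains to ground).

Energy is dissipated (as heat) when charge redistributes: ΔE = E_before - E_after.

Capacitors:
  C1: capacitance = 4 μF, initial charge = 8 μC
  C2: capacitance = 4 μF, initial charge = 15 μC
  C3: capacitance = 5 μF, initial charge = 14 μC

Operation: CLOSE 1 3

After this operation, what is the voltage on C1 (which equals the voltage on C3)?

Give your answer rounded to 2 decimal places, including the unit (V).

Initial: C1(4μF, Q=8μC, V=2.00V), C2(4μF, Q=15μC, V=3.75V), C3(5μF, Q=14μC, V=2.80V)
Op 1: CLOSE 1-3: Q_total=22.00, C_total=9.00, V=2.44; Q1=9.78, Q3=12.22; dissipated=0.711

Answer: 2.44 V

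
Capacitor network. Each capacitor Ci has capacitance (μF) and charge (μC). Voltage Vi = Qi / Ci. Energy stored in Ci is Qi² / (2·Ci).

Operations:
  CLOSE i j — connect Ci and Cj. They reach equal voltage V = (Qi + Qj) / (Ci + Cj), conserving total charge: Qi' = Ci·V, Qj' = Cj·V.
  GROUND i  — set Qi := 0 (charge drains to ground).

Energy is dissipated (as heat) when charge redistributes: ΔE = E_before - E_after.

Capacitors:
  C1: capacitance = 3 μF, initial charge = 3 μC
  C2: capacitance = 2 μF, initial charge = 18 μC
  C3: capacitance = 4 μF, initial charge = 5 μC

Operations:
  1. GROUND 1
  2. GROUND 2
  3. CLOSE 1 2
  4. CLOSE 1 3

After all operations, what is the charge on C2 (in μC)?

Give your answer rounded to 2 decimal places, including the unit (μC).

Answer: 0.00 μC

Derivation:
Initial: C1(3μF, Q=3μC, V=1.00V), C2(2μF, Q=18μC, V=9.00V), C3(4μF, Q=5μC, V=1.25V)
Op 1: GROUND 1: Q1=0; energy lost=1.500
Op 2: GROUND 2: Q2=0; energy lost=81.000
Op 3: CLOSE 1-2: Q_total=0.00, C_total=5.00, V=0.00; Q1=0.00, Q2=0.00; dissipated=0.000
Op 4: CLOSE 1-3: Q_total=5.00, C_total=7.00, V=0.71; Q1=2.14, Q3=2.86; dissipated=1.339
Final charges: Q1=2.14, Q2=0.00, Q3=2.86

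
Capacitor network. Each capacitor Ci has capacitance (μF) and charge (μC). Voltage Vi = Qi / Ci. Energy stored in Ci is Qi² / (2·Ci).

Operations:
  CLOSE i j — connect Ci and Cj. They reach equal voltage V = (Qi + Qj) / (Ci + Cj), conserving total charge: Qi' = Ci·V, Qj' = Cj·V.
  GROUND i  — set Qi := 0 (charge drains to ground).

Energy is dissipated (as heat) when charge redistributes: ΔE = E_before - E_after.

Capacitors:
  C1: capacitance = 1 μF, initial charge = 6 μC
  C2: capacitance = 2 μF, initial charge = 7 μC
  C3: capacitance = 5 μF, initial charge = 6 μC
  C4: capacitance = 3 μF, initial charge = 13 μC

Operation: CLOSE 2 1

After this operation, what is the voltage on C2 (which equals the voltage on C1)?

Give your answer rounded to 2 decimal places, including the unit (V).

Initial: C1(1μF, Q=6μC, V=6.00V), C2(2μF, Q=7μC, V=3.50V), C3(5μF, Q=6μC, V=1.20V), C4(3μF, Q=13μC, V=4.33V)
Op 1: CLOSE 2-1: Q_total=13.00, C_total=3.00, V=4.33; Q2=8.67, Q1=4.33; dissipated=2.083

Answer: 4.33 V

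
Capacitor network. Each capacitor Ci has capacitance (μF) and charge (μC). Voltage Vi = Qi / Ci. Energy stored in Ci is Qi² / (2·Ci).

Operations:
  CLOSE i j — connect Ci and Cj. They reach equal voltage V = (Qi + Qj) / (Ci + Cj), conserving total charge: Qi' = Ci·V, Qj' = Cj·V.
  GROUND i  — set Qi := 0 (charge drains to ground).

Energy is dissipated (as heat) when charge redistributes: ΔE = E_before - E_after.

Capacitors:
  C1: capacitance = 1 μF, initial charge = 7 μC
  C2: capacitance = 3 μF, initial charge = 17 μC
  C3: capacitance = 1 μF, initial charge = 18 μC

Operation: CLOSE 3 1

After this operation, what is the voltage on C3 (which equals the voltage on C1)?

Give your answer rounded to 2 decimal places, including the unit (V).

Answer: 12.50 V

Derivation:
Initial: C1(1μF, Q=7μC, V=7.00V), C2(3μF, Q=17μC, V=5.67V), C3(1μF, Q=18μC, V=18.00V)
Op 1: CLOSE 3-1: Q_total=25.00, C_total=2.00, V=12.50; Q3=12.50, Q1=12.50; dissipated=30.250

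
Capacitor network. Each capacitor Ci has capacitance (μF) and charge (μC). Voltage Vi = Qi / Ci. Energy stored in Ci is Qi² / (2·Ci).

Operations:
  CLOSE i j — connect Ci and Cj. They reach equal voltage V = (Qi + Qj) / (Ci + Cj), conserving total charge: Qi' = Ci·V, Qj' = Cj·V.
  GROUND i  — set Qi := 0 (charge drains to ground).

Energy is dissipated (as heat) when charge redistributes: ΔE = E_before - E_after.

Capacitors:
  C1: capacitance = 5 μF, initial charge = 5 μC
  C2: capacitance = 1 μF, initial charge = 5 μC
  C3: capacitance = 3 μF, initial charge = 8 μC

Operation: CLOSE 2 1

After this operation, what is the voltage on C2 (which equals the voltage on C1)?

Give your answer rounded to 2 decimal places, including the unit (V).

Initial: C1(5μF, Q=5μC, V=1.00V), C2(1μF, Q=5μC, V=5.00V), C3(3μF, Q=8μC, V=2.67V)
Op 1: CLOSE 2-1: Q_total=10.00, C_total=6.00, V=1.67; Q2=1.67, Q1=8.33; dissipated=6.667

Answer: 1.67 V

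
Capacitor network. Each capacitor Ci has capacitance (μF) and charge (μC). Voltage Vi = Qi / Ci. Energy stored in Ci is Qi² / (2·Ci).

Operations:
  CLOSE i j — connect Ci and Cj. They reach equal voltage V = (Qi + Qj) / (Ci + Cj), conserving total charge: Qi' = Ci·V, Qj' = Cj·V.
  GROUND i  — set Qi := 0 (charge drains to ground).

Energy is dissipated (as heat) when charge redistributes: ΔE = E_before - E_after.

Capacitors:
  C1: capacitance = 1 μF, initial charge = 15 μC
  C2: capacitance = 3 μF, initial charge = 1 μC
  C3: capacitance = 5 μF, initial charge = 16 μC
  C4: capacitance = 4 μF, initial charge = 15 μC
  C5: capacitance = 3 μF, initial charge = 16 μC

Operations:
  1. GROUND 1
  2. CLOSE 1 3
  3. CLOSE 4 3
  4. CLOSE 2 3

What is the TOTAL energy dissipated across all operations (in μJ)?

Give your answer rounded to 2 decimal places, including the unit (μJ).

Initial: C1(1μF, Q=15μC, V=15.00V), C2(3μF, Q=1μC, V=0.33V), C3(5μF, Q=16μC, V=3.20V), C4(4μF, Q=15μC, V=3.75V), C5(3μF, Q=16μC, V=5.33V)
Op 1: GROUND 1: Q1=0; energy lost=112.500
Op 2: CLOSE 1-3: Q_total=16.00, C_total=6.00, V=2.67; Q1=2.67, Q3=13.33; dissipated=4.267
Op 3: CLOSE 4-3: Q_total=28.33, C_total=9.00, V=3.15; Q4=12.59, Q3=15.74; dissipated=1.304
Op 4: CLOSE 2-3: Q_total=16.74, C_total=8.00, V=2.09; Q2=6.28, Q3=10.46; dissipated=7.428
Total dissipated: 125.499 μJ

Answer: 125.50 μJ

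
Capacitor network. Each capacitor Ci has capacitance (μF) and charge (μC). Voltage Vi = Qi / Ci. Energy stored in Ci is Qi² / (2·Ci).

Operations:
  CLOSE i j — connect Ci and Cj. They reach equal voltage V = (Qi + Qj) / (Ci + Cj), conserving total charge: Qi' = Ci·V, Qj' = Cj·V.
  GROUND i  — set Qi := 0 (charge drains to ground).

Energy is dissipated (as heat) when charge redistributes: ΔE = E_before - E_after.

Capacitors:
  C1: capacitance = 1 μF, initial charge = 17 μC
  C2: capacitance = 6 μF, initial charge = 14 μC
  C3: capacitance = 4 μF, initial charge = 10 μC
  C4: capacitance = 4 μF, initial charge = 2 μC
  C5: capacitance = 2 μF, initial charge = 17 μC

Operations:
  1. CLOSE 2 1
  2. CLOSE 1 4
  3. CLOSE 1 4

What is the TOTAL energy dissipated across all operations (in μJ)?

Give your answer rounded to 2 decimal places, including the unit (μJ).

Answer: 98.36 μJ

Derivation:
Initial: C1(1μF, Q=17μC, V=17.00V), C2(6μF, Q=14μC, V=2.33V), C3(4μF, Q=10μC, V=2.50V), C4(4μF, Q=2μC, V=0.50V), C5(2μF, Q=17μC, V=8.50V)
Op 1: CLOSE 2-1: Q_total=31.00, C_total=7.00, V=4.43; Q2=26.57, Q1=4.43; dissipated=92.190
Op 2: CLOSE 1-4: Q_total=6.43, C_total=5.00, V=1.29; Q1=1.29, Q4=5.14; dissipated=6.173
Op 3: CLOSE 1-4: Q_total=6.43, C_total=5.00, V=1.29; Q1=1.29, Q4=5.14; dissipated=0.000
Total dissipated: 98.364 μJ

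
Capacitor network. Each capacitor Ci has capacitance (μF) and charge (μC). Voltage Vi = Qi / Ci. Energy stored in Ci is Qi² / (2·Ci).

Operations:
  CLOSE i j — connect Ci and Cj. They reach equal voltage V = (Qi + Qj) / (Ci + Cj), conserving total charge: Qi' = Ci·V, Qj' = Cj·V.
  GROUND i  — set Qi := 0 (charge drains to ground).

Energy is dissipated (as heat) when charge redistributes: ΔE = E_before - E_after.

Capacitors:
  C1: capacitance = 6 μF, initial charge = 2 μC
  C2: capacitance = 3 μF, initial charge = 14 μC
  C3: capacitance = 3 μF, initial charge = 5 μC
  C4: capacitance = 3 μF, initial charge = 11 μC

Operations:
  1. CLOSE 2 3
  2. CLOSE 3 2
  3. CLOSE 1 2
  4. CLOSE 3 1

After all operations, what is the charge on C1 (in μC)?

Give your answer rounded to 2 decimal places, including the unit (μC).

Answer: 11.44 μC

Derivation:
Initial: C1(6μF, Q=2μC, V=0.33V), C2(3μF, Q=14μC, V=4.67V), C3(3μF, Q=5μC, V=1.67V), C4(3μF, Q=11μC, V=3.67V)
Op 1: CLOSE 2-3: Q_total=19.00, C_total=6.00, V=3.17; Q2=9.50, Q3=9.50; dissipated=6.750
Op 2: CLOSE 3-2: Q_total=19.00, C_total=6.00, V=3.17; Q3=9.50, Q2=9.50; dissipated=0.000
Op 3: CLOSE 1-2: Q_total=11.50, C_total=9.00, V=1.28; Q1=7.67, Q2=3.83; dissipated=8.028
Op 4: CLOSE 3-1: Q_total=17.17, C_total=9.00, V=1.91; Q3=5.72, Q1=11.44; dissipated=3.568
Final charges: Q1=11.44, Q2=3.83, Q3=5.72, Q4=11.00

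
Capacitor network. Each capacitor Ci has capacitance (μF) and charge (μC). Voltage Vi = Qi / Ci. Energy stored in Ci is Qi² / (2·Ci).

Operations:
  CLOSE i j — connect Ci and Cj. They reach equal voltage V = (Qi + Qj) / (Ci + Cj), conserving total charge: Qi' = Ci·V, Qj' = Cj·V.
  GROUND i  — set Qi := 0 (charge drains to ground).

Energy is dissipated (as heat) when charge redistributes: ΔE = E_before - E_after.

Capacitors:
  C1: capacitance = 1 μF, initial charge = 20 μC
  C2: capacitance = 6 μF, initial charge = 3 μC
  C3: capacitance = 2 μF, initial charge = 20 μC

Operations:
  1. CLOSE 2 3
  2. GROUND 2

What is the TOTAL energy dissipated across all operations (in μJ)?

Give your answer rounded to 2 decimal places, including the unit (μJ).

Answer: 92.48 μJ

Derivation:
Initial: C1(1μF, Q=20μC, V=20.00V), C2(6μF, Q=3μC, V=0.50V), C3(2μF, Q=20μC, V=10.00V)
Op 1: CLOSE 2-3: Q_total=23.00, C_total=8.00, V=2.88; Q2=17.25, Q3=5.75; dissipated=67.688
Op 2: GROUND 2: Q2=0; energy lost=24.797
Total dissipated: 92.484 μJ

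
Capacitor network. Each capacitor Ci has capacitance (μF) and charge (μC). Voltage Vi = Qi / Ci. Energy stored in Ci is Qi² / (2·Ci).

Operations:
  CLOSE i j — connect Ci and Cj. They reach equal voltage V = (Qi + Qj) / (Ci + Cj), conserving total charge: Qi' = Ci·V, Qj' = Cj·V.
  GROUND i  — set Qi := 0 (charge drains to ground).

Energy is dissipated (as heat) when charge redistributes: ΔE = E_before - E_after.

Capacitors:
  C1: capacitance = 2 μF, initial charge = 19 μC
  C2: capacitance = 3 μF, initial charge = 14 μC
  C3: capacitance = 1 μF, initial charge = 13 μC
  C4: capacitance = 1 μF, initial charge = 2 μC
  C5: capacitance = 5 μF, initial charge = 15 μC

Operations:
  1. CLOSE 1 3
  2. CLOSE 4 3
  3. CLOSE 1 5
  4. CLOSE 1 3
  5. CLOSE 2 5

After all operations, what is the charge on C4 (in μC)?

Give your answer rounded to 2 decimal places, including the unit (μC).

Initial: C1(2μF, Q=19μC, V=9.50V), C2(3μF, Q=14μC, V=4.67V), C3(1μF, Q=13μC, V=13.00V), C4(1μF, Q=2μC, V=2.00V), C5(5μF, Q=15μC, V=3.00V)
Op 1: CLOSE 1-3: Q_total=32.00, C_total=3.00, V=10.67; Q1=21.33, Q3=10.67; dissipated=4.083
Op 2: CLOSE 4-3: Q_total=12.67, C_total=2.00, V=6.33; Q4=6.33, Q3=6.33; dissipated=18.778
Op 3: CLOSE 1-5: Q_total=36.33, C_total=7.00, V=5.19; Q1=10.38, Q5=25.95; dissipated=41.984
Op 4: CLOSE 1-3: Q_total=16.71, C_total=3.00, V=5.57; Q1=11.14, Q3=5.57; dissipated=0.435
Op 5: CLOSE 2-5: Q_total=39.95, C_total=8.00, V=4.99; Q2=14.98, Q5=24.97; dissipated=0.257
Final charges: Q1=11.14, Q2=14.98, Q3=5.57, Q4=6.33, Q5=24.97

Answer: 6.33 μC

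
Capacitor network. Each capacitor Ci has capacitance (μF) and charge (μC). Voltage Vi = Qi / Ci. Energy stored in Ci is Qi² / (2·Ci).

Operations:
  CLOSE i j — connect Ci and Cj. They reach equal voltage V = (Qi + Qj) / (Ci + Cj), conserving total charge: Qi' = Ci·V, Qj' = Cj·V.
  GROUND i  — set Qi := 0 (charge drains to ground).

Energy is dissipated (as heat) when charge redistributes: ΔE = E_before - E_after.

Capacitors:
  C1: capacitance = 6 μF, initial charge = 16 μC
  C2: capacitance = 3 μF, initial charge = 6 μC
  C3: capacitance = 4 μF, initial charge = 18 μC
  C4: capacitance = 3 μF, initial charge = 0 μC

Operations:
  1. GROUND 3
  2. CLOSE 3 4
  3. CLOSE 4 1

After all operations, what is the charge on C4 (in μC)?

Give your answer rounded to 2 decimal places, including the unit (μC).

Answer: 5.33 μC

Derivation:
Initial: C1(6μF, Q=16μC, V=2.67V), C2(3μF, Q=6μC, V=2.00V), C3(4μF, Q=18μC, V=4.50V), C4(3μF, Q=0μC, V=0.00V)
Op 1: GROUND 3: Q3=0; energy lost=40.500
Op 2: CLOSE 3-4: Q_total=0.00, C_total=7.00, V=0.00; Q3=0.00, Q4=0.00; dissipated=0.000
Op 3: CLOSE 4-1: Q_total=16.00, C_total=9.00, V=1.78; Q4=5.33, Q1=10.67; dissipated=7.111
Final charges: Q1=10.67, Q2=6.00, Q3=0.00, Q4=5.33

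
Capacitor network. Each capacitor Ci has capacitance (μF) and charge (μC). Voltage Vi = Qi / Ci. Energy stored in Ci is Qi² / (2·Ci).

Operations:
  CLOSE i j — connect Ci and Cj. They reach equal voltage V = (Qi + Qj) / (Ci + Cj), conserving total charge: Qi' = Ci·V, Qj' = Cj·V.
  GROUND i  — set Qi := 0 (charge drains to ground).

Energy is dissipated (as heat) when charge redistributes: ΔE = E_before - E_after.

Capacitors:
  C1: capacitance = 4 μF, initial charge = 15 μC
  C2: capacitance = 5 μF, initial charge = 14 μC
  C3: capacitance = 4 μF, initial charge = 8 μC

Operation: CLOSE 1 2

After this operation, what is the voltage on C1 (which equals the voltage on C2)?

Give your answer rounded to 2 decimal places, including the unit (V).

Initial: C1(4μF, Q=15μC, V=3.75V), C2(5μF, Q=14μC, V=2.80V), C3(4μF, Q=8μC, V=2.00V)
Op 1: CLOSE 1-2: Q_total=29.00, C_total=9.00, V=3.22; Q1=12.89, Q2=16.11; dissipated=1.003

Answer: 3.22 V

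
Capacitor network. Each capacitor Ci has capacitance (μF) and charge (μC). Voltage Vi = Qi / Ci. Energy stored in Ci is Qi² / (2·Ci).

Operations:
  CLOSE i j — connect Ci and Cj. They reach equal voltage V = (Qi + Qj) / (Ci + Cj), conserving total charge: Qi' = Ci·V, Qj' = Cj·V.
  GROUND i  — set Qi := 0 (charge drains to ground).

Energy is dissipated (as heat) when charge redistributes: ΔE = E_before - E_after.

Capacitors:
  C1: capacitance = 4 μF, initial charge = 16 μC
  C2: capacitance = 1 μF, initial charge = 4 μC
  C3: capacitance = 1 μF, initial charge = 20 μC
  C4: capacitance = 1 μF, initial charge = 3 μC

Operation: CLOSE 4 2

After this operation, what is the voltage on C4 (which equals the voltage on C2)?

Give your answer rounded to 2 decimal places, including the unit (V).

Answer: 3.50 V

Derivation:
Initial: C1(4μF, Q=16μC, V=4.00V), C2(1μF, Q=4μC, V=4.00V), C3(1μF, Q=20μC, V=20.00V), C4(1μF, Q=3μC, V=3.00V)
Op 1: CLOSE 4-2: Q_total=7.00, C_total=2.00, V=3.50; Q4=3.50, Q2=3.50; dissipated=0.250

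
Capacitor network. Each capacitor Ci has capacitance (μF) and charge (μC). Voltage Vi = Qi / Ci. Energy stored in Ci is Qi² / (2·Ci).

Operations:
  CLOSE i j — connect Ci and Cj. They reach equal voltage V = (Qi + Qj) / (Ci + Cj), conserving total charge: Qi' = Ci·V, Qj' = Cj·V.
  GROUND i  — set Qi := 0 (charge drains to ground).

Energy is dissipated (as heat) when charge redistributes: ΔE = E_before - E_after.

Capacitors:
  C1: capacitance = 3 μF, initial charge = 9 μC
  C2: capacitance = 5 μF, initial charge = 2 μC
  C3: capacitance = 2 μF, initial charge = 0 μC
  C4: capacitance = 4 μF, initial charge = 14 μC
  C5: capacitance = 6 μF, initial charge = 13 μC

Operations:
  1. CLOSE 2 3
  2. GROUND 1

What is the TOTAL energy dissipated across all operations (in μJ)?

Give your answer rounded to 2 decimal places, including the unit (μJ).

Initial: C1(3μF, Q=9μC, V=3.00V), C2(5μF, Q=2μC, V=0.40V), C3(2μF, Q=0μC, V=0.00V), C4(4μF, Q=14μC, V=3.50V), C5(6μF, Q=13μC, V=2.17V)
Op 1: CLOSE 2-3: Q_total=2.00, C_total=7.00, V=0.29; Q2=1.43, Q3=0.57; dissipated=0.114
Op 2: GROUND 1: Q1=0; energy lost=13.500
Total dissipated: 13.614 μJ

Answer: 13.61 μJ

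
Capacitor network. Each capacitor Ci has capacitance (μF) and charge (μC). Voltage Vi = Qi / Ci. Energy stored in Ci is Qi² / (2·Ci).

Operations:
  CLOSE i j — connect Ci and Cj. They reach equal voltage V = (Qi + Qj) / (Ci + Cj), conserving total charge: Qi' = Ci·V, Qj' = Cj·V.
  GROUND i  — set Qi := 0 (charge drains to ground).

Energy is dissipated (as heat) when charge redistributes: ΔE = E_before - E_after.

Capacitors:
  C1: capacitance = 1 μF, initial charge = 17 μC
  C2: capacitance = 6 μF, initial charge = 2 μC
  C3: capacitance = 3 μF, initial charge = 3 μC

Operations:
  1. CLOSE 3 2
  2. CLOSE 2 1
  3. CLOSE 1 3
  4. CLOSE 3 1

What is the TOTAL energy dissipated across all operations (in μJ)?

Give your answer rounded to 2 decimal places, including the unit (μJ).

Answer: 118.41 μJ

Derivation:
Initial: C1(1μF, Q=17μC, V=17.00V), C2(6μF, Q=2μC, V=0.33V), C3(3μF, Q=3μC, V=1.00V)
Op 1: CLOSE 3-2: Q_total=5.00, C_total=9.00, V=0.56; Q3=1.67, Q2=3.33; dissipated=0.444
Op 2: CLOSE 2-1: Q_total=20.33, C_total=7.00, V=2.90; Q2=17.43, Q1=2.90; dissipated=115.894
Op 3: CLOSE 1-3: Q_total=4.57, C_total=4.00, V=1.14; Q1=1.14, Q3=3.43; dissipated=2.070
Op 4: CLOSE 3-1: Q_total=4.57, C_total=4.00, V=1.14; Q3=3.43, Q1=1.14; dissipated=0.000
Total dissipated: 118.408 μJ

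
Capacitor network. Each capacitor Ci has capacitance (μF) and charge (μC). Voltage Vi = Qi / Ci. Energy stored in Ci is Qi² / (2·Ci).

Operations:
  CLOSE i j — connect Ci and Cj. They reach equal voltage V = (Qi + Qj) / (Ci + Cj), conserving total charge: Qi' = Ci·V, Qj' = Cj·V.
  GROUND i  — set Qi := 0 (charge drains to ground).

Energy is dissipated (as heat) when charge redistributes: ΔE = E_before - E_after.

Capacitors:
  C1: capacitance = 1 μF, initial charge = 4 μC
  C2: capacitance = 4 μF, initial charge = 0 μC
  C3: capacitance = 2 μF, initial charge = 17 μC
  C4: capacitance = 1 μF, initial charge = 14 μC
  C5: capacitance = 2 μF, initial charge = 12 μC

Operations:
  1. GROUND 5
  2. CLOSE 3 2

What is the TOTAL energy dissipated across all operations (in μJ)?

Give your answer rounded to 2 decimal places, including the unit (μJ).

Initial: C1(1μF, Q=4μC, V=4.00V), C2(4μF, Q=0μC, V=0.00V), C3(2μF, Q=17μC, V=8.50V), C4(1μF, Q=14μC, V=14.00V), C5(2μF, Q=12μC, V=6.00V)
Op 1: GROUND 5: Q5=0; energy lost=36.000
Op 2: CLOSE 3-2: Q_total=17.00, C_total=6.00, V=2.83; Q3=5.67, Q2=11.33; dissipated=48.167
Total dissipated: 84.167 μJ

Answer: 84.17 μJ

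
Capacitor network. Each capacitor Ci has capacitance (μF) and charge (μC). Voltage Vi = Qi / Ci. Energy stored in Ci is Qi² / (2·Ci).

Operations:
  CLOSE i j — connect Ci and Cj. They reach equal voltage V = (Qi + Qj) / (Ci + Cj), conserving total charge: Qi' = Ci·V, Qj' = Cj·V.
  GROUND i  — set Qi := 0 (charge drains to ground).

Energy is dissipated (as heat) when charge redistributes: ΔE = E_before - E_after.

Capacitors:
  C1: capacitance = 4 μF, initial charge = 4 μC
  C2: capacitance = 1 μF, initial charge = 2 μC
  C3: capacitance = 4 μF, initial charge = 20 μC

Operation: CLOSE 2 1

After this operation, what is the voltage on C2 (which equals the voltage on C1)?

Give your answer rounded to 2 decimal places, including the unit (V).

Answer: 1.20 V

Derivation:
Initial: C1(4μF, Q=4μC, V=1.00V), C2(1μF, Q=2μC, V=2.00V), C3(4μF, Q=20μC, V=5.00V)
Op 1: CLOSE 2-1: Q_total=6.00, C_total=5.00, V=1.20; Q2=1.20, Q1=4.80; dissipated=0.400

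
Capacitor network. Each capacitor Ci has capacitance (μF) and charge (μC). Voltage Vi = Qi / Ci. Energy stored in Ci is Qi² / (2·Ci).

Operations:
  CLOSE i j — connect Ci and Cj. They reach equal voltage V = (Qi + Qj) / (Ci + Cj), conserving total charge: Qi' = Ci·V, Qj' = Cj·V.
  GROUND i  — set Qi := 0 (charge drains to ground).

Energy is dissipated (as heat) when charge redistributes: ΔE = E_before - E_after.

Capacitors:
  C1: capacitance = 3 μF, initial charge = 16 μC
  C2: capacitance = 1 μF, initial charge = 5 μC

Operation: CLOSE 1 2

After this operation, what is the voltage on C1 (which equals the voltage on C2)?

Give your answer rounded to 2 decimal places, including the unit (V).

Answer: 5.25 V

Derivation:
Initial: C1(3μF, Q=16μC, V=5.33V), C2(1μF, Q=5μC, V=5.00V)
Op 1: CLOSE 1-2: Q_total=21.00, C_total=4.00, V=5.25; Q1=15.75, Q2=5.25; dissipated=0.042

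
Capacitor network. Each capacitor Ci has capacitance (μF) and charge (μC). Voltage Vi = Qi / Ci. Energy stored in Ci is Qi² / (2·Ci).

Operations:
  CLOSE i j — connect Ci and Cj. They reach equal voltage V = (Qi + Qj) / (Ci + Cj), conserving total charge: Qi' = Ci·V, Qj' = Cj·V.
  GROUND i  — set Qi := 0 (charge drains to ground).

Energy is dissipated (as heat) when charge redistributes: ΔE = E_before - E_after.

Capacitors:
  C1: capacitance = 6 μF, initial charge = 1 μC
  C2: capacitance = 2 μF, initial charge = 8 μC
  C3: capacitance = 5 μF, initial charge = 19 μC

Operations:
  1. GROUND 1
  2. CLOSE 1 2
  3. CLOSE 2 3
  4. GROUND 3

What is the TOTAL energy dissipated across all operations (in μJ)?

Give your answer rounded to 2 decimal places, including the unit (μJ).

Initial: C1(6μF, Q=1μC, V=0.17V), C2(2μF, Q=8μC, V=4.00V), C3(5μF, Q=19μC, V=3.80V)
Op 1: GROUND 1: Q1=0; energy lost=0.083
Op 2: CLOSE 1-2: Q_total=8.00, C_total=8.00, V=1.00; Q1=6.00, Q2=2.00; dissipated=12.000
Op 3: CLOSE 2-3: Q_total=21.00, C_total=7.00, V=3.00; Q2=6.00, Q3=15.00; dissipated=5.600
Op 4: GROUND 3: Q3=0; energy lost=22.500
Total dissipated: 40.183 μJ

Answer: 40.18 μJ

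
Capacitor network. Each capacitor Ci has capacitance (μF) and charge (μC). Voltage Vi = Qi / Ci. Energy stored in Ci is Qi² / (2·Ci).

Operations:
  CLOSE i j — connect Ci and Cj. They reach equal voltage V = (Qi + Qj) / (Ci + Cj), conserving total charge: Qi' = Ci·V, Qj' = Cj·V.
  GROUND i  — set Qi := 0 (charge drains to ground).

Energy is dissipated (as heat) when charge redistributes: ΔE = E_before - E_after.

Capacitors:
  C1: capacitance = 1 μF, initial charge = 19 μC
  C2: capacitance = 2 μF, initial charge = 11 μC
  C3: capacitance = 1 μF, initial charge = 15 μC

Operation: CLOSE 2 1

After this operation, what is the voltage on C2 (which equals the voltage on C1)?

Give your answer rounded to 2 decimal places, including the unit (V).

Initial: C1(1μF, Q=19μC, V=19.00V), C2(2μF, Q=11μC, V=5.50V), C3(1μF, Q=15μC, V=15.00V)
Op 1: CLOSE 2-1: Q_total=30.00, C_total=3.00, V=10.00; Q2=20.00, Q1=10.00; dissipated=60.750

Answer: 10.00 V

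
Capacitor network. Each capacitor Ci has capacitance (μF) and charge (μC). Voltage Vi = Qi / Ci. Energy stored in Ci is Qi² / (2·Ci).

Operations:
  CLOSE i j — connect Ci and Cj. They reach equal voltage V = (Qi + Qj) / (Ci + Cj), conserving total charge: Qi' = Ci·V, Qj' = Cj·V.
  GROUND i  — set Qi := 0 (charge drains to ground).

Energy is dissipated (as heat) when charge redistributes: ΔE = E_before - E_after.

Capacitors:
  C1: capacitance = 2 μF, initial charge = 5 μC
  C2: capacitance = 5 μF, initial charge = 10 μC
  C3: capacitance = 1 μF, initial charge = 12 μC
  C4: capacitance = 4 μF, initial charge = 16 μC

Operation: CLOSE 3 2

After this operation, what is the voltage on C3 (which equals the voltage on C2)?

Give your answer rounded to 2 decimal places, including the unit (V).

Answer: 3.67 V

Derivation:
Initial: C1(2μF, Q=5μC, V=2.50V), C2(5μF, Q=10μC, V=2.00V), C3(1μF, Q=12μC, V=12.00V), C4(4μF, Q=16μC, V=4.00V)
Op 1: CLOSE 3-2: Q_total=22.00, C_total=6.00, V=3.67; Q3=3.67, Q2=18.33; dissipated=41.667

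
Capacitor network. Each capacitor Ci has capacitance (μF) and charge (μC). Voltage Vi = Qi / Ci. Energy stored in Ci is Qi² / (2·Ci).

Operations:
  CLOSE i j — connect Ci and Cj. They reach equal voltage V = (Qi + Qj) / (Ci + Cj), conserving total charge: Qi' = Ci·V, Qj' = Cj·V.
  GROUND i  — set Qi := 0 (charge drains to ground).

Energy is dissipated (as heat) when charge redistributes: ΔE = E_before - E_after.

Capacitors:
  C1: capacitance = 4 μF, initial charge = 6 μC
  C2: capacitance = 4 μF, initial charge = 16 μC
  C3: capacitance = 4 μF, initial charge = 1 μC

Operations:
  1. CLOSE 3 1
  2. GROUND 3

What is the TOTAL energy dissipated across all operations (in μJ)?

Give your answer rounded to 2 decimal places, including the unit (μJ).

Answer: 3.09 μJ

Derivation:
Initial: C1(4μF, Q=6μC, V=1.50V), C2(4μF, Q=16μC, V=4.00V), C3(4μF, Q=1μC, V=0.25V)
Op 1: CLOSE 3-1: Q_total=7.00, C_total=8.00, V=0.88; Q3=3.50, Q1=3.50; dissipated=1.562
Op 2: GROUND 3: Q3=0; energy lost=1.531
Total dissipated: 3.094 μJ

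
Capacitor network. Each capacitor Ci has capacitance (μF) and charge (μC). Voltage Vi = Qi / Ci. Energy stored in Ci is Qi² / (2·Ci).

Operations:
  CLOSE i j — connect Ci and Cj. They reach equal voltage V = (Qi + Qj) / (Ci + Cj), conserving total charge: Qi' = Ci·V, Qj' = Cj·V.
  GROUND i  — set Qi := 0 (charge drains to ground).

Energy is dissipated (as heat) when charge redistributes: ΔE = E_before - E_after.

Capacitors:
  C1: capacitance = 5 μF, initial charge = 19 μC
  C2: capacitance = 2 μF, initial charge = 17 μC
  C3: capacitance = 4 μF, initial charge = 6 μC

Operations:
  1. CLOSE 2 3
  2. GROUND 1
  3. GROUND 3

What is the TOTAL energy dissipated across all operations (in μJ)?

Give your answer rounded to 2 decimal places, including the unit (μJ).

Answer: 98.16 μJ

Derivation:
Initial: C1(5μF, Q=19μC, V=3.80V), C2(2μF, Q=17μC, V=8.50V), C3(4μF, Q=6μC, V=1.50V)
Op 1: CLOSE 2-3: Q_total=23.00, C_total=6.00, V=3.83; Q2=7.67, Q3=15.33; dissipated=32.667
Op 2: GROUND 1: Q1=0; energy lost=36.100
Op 3: GROUND 3: Q3=0; energy lost=29.389
Total dissipated: 98.156 μJ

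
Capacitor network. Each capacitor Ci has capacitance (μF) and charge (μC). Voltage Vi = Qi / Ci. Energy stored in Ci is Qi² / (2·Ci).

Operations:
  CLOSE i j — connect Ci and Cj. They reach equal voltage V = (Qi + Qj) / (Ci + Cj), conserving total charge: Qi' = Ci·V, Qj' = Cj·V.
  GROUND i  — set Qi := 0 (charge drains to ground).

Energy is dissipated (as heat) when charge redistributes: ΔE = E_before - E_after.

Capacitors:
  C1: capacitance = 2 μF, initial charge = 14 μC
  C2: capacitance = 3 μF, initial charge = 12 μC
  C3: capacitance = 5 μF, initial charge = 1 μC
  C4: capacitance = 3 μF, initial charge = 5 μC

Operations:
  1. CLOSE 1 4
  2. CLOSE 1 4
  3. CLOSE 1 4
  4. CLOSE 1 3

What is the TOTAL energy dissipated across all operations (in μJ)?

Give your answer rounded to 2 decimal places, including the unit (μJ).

Initial: C1(2μF, Q=14μC, V=7.00V), C2(3μF, Q=12μC, V=4.00V), C3(5μF, Q=1μC, V=0.20V), C4(3μF, Q=5μC, V=1.67V)
Op 1: CLOSE 1-4: Q_total=19.00, C_total=5.00, V=3.80; Q1=7.60, Q4=11.40; dissipated=17.067
Op 2: CLOSE 1-4: Q_total=19.00, C_total=5.00, V=3.80; Q1=7.60, Q4=11.40; dissipated=0.000
Op 3: CLOSE 1-4: Q_total=19.00, C_total=5.00, V=3.80; Q1=7.60, Q4=11.40; dissipated=0.000
Op 4: CLOSE 1-3: Q_total=8.60, C_total=7.00, V=1.23; Q1=2.46, Q3=6.14; dissipated=9.257
Total dissipated: 26.324 μJ

Answer: 26.32 μJ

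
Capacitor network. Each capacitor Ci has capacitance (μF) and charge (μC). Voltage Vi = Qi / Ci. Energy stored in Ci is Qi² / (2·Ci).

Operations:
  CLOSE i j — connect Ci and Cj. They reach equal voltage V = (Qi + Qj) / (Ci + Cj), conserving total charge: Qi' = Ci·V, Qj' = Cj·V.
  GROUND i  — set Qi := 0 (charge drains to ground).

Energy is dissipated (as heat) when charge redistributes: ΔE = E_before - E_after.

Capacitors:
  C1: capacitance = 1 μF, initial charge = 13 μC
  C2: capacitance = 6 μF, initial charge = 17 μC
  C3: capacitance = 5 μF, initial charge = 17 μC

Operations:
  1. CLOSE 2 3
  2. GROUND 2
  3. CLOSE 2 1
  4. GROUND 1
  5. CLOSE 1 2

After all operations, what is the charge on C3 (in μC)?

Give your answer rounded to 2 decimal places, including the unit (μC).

Initial: C1(1μF, Q=13μC, V=13.00V), C2(6μF, Q=17μC, V=2.83V), C3(5μF, Q=17μC, V=3.40V)
Op 1: CLOSE 2-3: Q_total=34.00, C_total=11.00, V=3.09; Q2=18.55, Q3=15.45; dissipated=0.438
Op 2: GROUND 2: Q2=0; energy lost=28.661
Op 3: CLOSE 2-1: Q_total=13.00, C_total=7.00, V=1.86; Q2=11.14, Q1=1.86; dissipated=72.429
Op 4: GROUND 1: Q1=0; energy lost=1.724
Op 5: CLOSE 1-2: Q_total=11.14, C_total=7.00, V=1.59; Q1=1.59, Q2=9.55; dissipated=1.478
Final charges: Q1=1.59, Q2=9.55, Q3=15.45

Answer: 15.45 μC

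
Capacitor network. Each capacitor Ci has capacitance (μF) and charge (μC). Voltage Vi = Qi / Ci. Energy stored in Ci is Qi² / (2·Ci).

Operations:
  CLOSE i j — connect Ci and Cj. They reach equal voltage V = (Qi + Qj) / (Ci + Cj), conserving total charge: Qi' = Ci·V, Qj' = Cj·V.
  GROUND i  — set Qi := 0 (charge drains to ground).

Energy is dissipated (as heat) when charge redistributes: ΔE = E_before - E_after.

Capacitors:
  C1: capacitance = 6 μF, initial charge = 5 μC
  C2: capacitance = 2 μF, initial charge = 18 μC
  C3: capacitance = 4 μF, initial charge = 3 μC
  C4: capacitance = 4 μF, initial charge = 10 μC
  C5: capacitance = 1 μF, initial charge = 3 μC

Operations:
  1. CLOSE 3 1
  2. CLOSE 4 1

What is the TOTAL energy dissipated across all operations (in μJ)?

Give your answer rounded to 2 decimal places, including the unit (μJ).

Initial: C1(6μF, Q=5μC, V=0.83V), C2(2μF, Q=18μC, V=9.00V), C3(4μF, Q=3μC, V=0.75V), C4(4μF, Q=10μC, V=2.50V), C5(1μF, Q=3μC, V=3.00V)
Op 1: CLOSE 3-1: Q_total=8.00, C_total=10.00, V=0.80; Q3=3.20, Q1=4.80; dissipated=0.008
Op 2: CLOSE 4-1: Q_total=14.80, C_total=10.00, V=1.48; Q4=5.92, Q1=8.88; dissipated=3.468
Total dissipated: 3.476 μJ

Answer: 3.48 μJ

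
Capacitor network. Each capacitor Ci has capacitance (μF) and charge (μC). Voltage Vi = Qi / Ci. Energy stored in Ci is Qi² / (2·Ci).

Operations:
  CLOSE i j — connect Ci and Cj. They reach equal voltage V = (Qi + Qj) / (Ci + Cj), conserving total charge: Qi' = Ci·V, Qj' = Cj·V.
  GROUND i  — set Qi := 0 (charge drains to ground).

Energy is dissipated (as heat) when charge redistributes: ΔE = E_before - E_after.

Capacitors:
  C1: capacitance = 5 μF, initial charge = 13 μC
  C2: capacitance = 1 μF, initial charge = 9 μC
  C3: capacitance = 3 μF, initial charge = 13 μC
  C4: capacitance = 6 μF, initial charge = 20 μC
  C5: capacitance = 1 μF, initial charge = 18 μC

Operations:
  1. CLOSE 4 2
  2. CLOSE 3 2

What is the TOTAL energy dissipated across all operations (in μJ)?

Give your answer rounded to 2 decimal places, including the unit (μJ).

Initial: C1(5μF, Q=13μC, V=2.60V), C2(1μF, Q=9μC, V=9.00V), C3(3μF, Q=13μC, V=4.33V), C4(6μF, Q=20μC, V=3.33V), C5(1μF, Q=18μC, V=18.00V)
Op 1: CLOSE 4-2: Q_total=29.00, C_total=7.00, V=4.14; Q4=24.86, Q2=4.14; dissipated=13.762
Op 2: CLOSE 3-2: Q_total=17.14, C_total=4.00, V=4.29; Q3=12.86, Q2=4.29; dissipated=0.014
Total dissipated: 13.776 μJ

Answer: 13.78 μJ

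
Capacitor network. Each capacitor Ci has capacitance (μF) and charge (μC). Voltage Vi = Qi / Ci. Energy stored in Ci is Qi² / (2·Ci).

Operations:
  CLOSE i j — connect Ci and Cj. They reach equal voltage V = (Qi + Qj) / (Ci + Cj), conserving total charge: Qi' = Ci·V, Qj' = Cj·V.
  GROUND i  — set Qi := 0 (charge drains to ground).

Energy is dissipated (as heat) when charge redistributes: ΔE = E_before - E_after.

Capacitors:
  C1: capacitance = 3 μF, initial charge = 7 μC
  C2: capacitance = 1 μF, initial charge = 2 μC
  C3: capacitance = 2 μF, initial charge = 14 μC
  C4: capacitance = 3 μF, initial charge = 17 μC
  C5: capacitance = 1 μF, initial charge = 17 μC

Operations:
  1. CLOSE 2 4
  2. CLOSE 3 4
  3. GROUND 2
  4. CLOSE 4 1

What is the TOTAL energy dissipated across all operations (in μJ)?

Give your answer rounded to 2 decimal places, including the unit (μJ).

Answer: 27.61 μJ

Derivation:
Initial: C1(3μF, Q=7μC, V=2.33V), C2(1μF, Q=2μC, V=2.00V), C3(2μF, Q=14μC, V=7.00V), C4(3μF, Q=17μC, V=5.67V), C5(1μF, Q=17μC, V=17.00V)
Op 1: CLOSE 2-4: Q_total=19.00, C_total=4.00, V=4.75; Q2=4.75, Q4=14.25; dissipated=5.042
Op 2: CLOSE 3-4: Q_total=28.25, C_total=5.00, V=5.65; Q3=11.30, Q4=16.95; dissipated=3.038
Op 3: GROUND 2: Q2=0; energy lost=11.281
Op 4: CLOSE 4-1: Q_total=23.95, C_total=6.00, V=3.99; Q4=11.97, Q1=11.97; dissipated=8.250
Total dissipated: 27.611 μJ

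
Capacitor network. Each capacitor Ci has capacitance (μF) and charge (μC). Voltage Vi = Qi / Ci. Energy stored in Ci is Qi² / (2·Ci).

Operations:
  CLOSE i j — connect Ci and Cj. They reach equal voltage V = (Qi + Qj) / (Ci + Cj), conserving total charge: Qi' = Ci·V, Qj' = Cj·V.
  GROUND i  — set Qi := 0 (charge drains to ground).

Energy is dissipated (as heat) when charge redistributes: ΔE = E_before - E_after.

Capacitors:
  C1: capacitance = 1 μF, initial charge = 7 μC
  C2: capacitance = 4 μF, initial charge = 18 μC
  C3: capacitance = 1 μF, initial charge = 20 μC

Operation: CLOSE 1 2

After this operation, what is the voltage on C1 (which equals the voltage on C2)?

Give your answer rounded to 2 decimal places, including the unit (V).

Initial: C1(1μF, Q=7μC, V=7.00V), C2(4μF, Q=18μC, V=4.50V), C3(1μF, Q=20μC, V=20.00V)
Op 1: CLOSE 1-2: Q_total=25.00, C_total=5.00, V=5.00; Q1=5.00, Q2=20.00; dissipated=2.500

Answer: 5.00 V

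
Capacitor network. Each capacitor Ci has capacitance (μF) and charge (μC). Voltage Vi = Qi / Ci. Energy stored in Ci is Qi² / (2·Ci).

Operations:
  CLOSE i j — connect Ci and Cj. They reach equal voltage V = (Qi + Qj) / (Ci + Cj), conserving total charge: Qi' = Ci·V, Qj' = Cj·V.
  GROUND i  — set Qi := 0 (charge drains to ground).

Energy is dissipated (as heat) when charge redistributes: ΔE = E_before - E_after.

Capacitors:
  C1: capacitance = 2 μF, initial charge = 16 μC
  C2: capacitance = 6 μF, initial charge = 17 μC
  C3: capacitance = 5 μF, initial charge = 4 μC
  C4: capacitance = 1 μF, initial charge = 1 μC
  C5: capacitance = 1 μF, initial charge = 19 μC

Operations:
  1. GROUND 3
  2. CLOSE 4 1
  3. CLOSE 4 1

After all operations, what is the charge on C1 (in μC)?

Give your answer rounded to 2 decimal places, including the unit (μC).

Answer: 11.33 μC

Derivation:
Initial: C1(2μF, Q=16μC, V=8.00V), C2(6μF, Q=17μC, V=2.83V), C3(5μF, Q=4μC, V=0.80V), C4(1μF, Q=1μC, V=1.00V), C5(1μF, Q=19μC, V=19.00V)
Op 1: GROUND 3: Q3=0; energy lost=1.600
Op 2: CLOSE 4-1: Q_total=17.00, C_total=3.00, V=5.67; Q4=5.67, Q1=11.33; dissipated=16.333
Op 3: CLOSE 4-1: Q_total=17.00, C_total=3.00, V=5.67; Q4=5.67, Q1=11.33; dissipated=0.000
Final charges: Q1=11.33, Q2=17.00, Q3=0.00, Q4=5.67, Q5=19.00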